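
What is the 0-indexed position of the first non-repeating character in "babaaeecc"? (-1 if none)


Input: babaaeecc
Character frequencies:
  'a': 3
  'b': 2
  'c': 2
  'e': 2
Scanning left to right for freq == 1:
  Position 0 ('b'): freq=2, skip
  Position 1 ('a'): freq=3, skip
  Position 2 ('b'): freq=2, skip
  Position 3 ('a'): freq=3, skip
  Position 4 ('a'): freq=3, skip
  Position 5 ('e'): freq=2, skip
  Position 6 ('e'): freq=2, skip
  Position 7 ('c'): freq=2, skip
  Position 8 ('c'): freq=2, skip
  No unique character found => answer = -1

-1


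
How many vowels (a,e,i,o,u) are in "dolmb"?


Input: dolmb
Checking each character:
  'd' at position 0: consonant
  'o' at position 1: vowel (running total: 1)
  'l' at position 2: consonant
  'm' at position 3: consonant
  'b' at position 4: consonant
Total vowels: 1

1


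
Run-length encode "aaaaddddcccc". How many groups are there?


Input: aaaaddddcccc
Scanning for consecutive runs:
  Group 1: 'a' x 4 (positions 0-3)
  Group 2: 'd' x 4 (positions 4-7)
  Group 3: 'c' x 4 (positions 8-11)
Total groups: 3

3


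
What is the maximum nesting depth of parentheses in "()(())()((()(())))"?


Input: "()(())()((()(())))"
Tracking depth:
  Position 0 '(': depth becomes 1
  Position 1 ')': depth becomes 0
  Position 2 '(': depth becomes 1
  Position 3 '(': depth becomes 2
  Position 4 ')': depth becomes 1
  Position 5 ')': depth becomes 0
  Position 6 '(': depth becomes 1
  Position 7 ')': depth becomes 0
  Position 8 '(': depth becomes 1
  Position 9 '(': depth becomes 2
  Position 10 '(': depth becomes 3
  Position 11 ')': depth becomes 2
  Position 12 '(': depth becomes 3
  Position 13 '(': depth becomes 4
  Position 14 ')': depth becomes 3
  Position 15 ')': depth becomes 2
  Position 16 ')': depth becomes 1
  Position 17 ')': depth becomes 0
Maximum depth reached: 4

4


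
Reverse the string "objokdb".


Input: objokdb
Reading characters right to left:
  Position 6: 'b'
  Position 5: 'd'
  Position 4: 'k'
  Position 3: 'o'
  Position 2: 'j'
  Position 1: 'b'
  Position 0: 'o'
Reversed: bdkojbo

bdkojbo


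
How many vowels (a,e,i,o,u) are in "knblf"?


Input: knblf
Checking each character:
  'k' at position 0: consonant
  'n' at position 1: consonant
  'b' at position 2: consonant
  'l' at position 3: consonant
  'f' at position 4: consonant
Total vowels: 0

0


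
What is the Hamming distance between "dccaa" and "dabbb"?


Comparing "dccaa" and "dabbb" position by position:
  Position 0: 'd' vs 'd' => same
  Position 1: 'c' vs 'a' => differ
  Position 2: 'c' vs 'b' => differ
  Position 3: 'a' vs 'b' => differ
  Position 4: 'a' vs 'b' => differ
Total differences (Hamming distance): 4

4


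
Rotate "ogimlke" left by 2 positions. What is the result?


Input: "ogimlke", rotate left by 2
First 2 characters: "og"
Remaining characters: "imlke"
Concatenate remaining + first: "imlke" + "og" = "imlkeog"

imlkeog


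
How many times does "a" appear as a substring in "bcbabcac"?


Searching for "a" in "bcbabcac"
Scanning each position:
  Position 0: "b" => no
  Position 1: "c" => no
  Position 2: "b" => no
  Position 3: "a" => MATCH
  Position 4: "b" => no
  Position 5: "c" => no
  Position 6: "a" => MATCH
  Position 7: "c" => no
Total occurrences: 2

2


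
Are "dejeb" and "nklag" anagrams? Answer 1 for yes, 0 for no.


Strings: "dejeb", "nklag"
Sorted first:  bdeej
Sorted second: agkln
Differ at position 0: 'b' vs 'a' => not anagrams

0


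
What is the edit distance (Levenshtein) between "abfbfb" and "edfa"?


Computing edit distance: "abfbfb" -> "edfa"
DP table:
           e    d    f    a
      0    1    2    3    4
  a   1    1    2    3    3
  b   2    2    2    3    4
  f   3    3    3    2    3
  b   4    4    4    3    3
  f   5    5    5    4    4
  b   6    6    6    5    5
Edit distance = dp[6][4] = 5

5


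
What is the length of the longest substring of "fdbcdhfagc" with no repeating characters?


Input: "fdbcdhfagc"
Sliding window (track last position of each char):
  Position 0 ('f'): window [0,0] length 1 -- new best
  Position 1 ('d'): window [0,1] length 2 -- new best
  Position 2 ('b'): window [0,2] length 3 -- new best
  Position 3 ('c'): window [0,3] length 4 -- new best
  Position 4 ('d'): repeat (last at 1), move window start to 2
  Position 4 ('d'): window [2,4] length 3
  Position 5 ('h'): window [2,5] length 4
  Position 6 ('f'): window [2,6] length 5 -- new best
  Position 7 ('a'): window [2,7] length 6 -- new best
  Position 8 ('g'): window [2,8] length 7 -- new best
  Position 9 ('c'): repeat (last at 3), move window start to 4
  Position 9 ('c'): window [4,9] length 6
Longest substring with no repeats: "bcdhfag" with length 7

7


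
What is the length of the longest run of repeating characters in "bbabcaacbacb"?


Input: "bbabcaacbacb"
Scanning for longest run:
  Position 1 ('b'): continues run of 'b', length=2
  Position 2 ('a'): new char, reset run to 1
  Position 3 ('b'): new char, reset run to 1
  Position 4 ('c'): new char, reset run to 1
  Position 5 ('a'): new char, reset run to 1
  Position 6 ('a'): continues run of 'a', length=2
  Position 7 ('c'): new char, reset run to 1
  Position 8 ('b'): new char, reset run to 1
  Position 9 ('a'): new char, reset run to 1
  Position 10 ('c'): new char, reset run to 1
  Position 11 ('b'): new char, reset run to 1
Longest run: 'b' with length 2

2


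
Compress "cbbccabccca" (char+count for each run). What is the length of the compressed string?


Input: cbbccabccca
Runs:
  'c' x 1 => "c1"
  'b' x 2 => "b2"
  'c' x 2 => "c2"
  'a' x 1 => "a1"
  'b' x 1 => "b1"
  'c' x 3 => "c3"
  'a' x 1 => "a1"
Compressed: "c1b2c2a1b1c3a1"
Compressed length: 14

14


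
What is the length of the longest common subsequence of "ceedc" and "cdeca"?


LCS of "ceedc" and "cdeca"
DP table:
           c    d    e    c    a
      0    0    0    0    0    0
  c   0    1    1    1    1    1
  e   0    1    1    2    2    2
  e   0    1    1    2    2    2
  d   0    1    2    2    2    2
  c   0    1    2    2    3    3
LCS length = dp[5][5] = 3

3


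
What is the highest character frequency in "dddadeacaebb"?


Input: dddadeacaebb
Character counts:
  'a': 3
  'b': 2
  'c': 1
  'd': 4
  'e': 2
Maximum frequency: 4

4


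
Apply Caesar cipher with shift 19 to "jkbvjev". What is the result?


Caesar cipher: shift "jkbvjev" by 19
  'j' (pos 9) + 19 = pos 2 = 'c'
  'k' (pos 10) + 19 = pos 3 = 'd'
  'b' (pos 1) + 19 = pos 20 = 'u'
  'v' (pos 21) + 19 = pos 14 = 'o'
  'j' (pos 9) + 19 = pos 2 = 'c'
  'e' (pos 4) + 19 = pos 23 = 'x'
  'v' (pos 21) + 19 = pos 14 = 'o'
Result: cduocxo

cduocxo


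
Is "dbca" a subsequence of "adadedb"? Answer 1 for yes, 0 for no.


Check if "dbca" is a subsequence of "adadedb"
Greedy scan:
  Position 0 ('a'): no match needed
  Position 1 ('d'): matches sub[0] = 'd'
  Position 2 ('a'): no match needed
  Position 3 ('d'): no match needed
  Position 4 ('e'): no match needed
  Position 5 ('d'): no match needed
  Position 6 ('b'): matches sub[1] = 'b'
Only matched 2/4 characters => not a subsequence

0


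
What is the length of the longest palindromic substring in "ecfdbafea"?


Input: "ecfdbafea"
Checking substrings for palindromes:
  No multi-char palindromic substrings found
Longest palindromic substring: "e" with length 1

1


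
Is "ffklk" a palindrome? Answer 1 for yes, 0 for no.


Input: ffklk
Reversed: klkff
  Compare pos 0 ('f') with pos 4 ('k'): MISMATCH
  Compare pos 1 ('f') with pos 3 ('l'): MISMATCH
Result: not a palindrome

0


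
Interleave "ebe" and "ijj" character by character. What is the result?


Interleaving "ebe" and "ijj":
  Position 0: 'e' from first, 'i' from second => "ei"
  Position 1: 'b' from first, 'j' from second => "bj"
  Position 2: 'e' from first, 'j' from second => "ej"
Result: eibjej

eibjej


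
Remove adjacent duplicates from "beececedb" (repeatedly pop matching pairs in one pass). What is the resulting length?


Input: beececedb
Stack-based adjacent duplicate removal:
  Read 'b': push. Stack: b
  Read 'e': push. Stack: be
  Read 'e': matches stack top 'e' => pop. Stack: b
  Read 'c': push. Stack: bc
  Read 'e': push. Stack: bce
  Read 'c': push. Stack: bcec
  Read 'e': push. Stack: bcece
  Read 'd': push. Stack: bceced
  Read 'b': push. Stack: bcecedb
Final stack: "bcecedb" (length 7)

7


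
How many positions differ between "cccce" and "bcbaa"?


Comparing "cccce" and "bcbaa" position by position:
  Position 0: 'c' vs 'b' => DIFFER
  Position 1: 'c' vs 'c' => same
  Position 2: 'c' vs 'b' => DIFFER
  Position 3: 'c' vs 'a' => DIFFER
  Position 4: 'e' vs 'a' => DIFFER
Positions that differ: 4

4


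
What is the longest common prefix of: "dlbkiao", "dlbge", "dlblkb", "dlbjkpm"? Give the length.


Words: dlbkiao, dlbge, dlblkb, dlbjkpm
  Position 0: all 'd' => match
  Position 1: all 'l' => match
  Position 2: all 'b' => match
  Position 3: ('k', 'g', 'l', 'j') => mismatch, stop
LCP = "dlb" (length 3)

3


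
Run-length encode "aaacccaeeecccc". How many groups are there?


Input: aaacccaeeecccc
Scanning for consecutive runs:
  Group 1: 'a' x 3 (positions 0-2)
  Group 2: 'c' x 3 (positions 3-5)
  Group 3: 'a' x 1 (positions 6-6)
  Group 4: 'e' x 3 (positions 7-9)
  Group 5: 'c' x 4 (positions 10-13)
Total groups: 5

5


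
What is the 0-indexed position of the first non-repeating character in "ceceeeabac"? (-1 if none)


Input: ceceeeabac
Character frequencies:
  'a': 2
  'b': 1
  'c': 3
  'e': 4
Scanning left to right for freq == 1:
  Position 0 ('c'): freq=3, skip
  Position 1 ('e'): freq=4, skip
  Position 2 ('c'): freq=3, skip
  Position 3 ('e'): freq=4, skip
  Position 4 ('e'): freq=4, skip
  Position 5 ('e'): freq=4, skip
  Position 6 ('a'): freq=2, skip
  Position 7 ('b'): unique! => answer = 7

7


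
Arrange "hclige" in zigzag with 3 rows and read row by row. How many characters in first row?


Zigzag "hclige" into 3 rows:
Placing characters:
  'h' => row 0
  'c' => row 1
  'l' => row 2
  'i' => row 1
  'g' => row 0
  'e' => row 1
Rows:
  Row 0: "hg"
  Row 1: "cie"
  Row 2: "l"
First row length: 2

2


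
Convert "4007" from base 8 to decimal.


Input: "4007" in base 8
Positional expansion:
  Digit '4' (value 4) x 8^3 = 2048
  Digit '0' (value 0) x 8^2 = 0
  Digit '0' (value 0) x 8^1 = 0
  Digit '7' (value 7) x 8^0 = 7
Sum = 2055

2055


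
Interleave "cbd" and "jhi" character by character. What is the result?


Interleaving "cbd" and "jhi":
  Position 0: 'c' from first, 'j' from second => "cj"
  Position 1: 'b' from first, 'h' from second => "bh"
  Position 2: 'd' from first, 'i' from second => "di"
Result: cjbhdi

cjbhdi


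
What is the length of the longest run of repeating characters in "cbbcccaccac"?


Input: "cbbcccaccac"
Scanning for longest run:
  Position 1 ('b'): new char, reset run to 1
  Position 2 ('b'): continues run of 'b', length=2
  Position 3 ('c'): new char, reset run to 1
  Position 4 ('c'): continues run of 'c', length=2
  Position 5 ('c'): continues run of 'c', length=3
  Position 6 ('a'): new char, reset run to 1
  Position 7 ('c'): new char, reset run to 1
  Position 8 ('c'): continues run of 'c', length=2
  Position 9 ('a'): new char, reset run to 1
  Position 10 ('c'): new char, reset run to 1
Longest run: 'c' with length 3

3


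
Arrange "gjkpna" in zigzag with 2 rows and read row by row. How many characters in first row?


Zigzag "gjkpna" into 2 rows:
Placing characters:
  'g' => row 0
  'j' => row 1
  'k' => row 0
  'p' => row 1
  'n' => row 0
  'a' => row 1
Rows:
  Row 0: "gkn"
  Row 1: "jpa"
First row length: 3

3


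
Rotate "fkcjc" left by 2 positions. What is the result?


Input: "fkcjc", rotate left by 2
First 2 characters: "fk"
Remaining characters: "cjc"
Concatenate remaining + first: "cjc" + "fk" = "cjcfk"

cjcfk


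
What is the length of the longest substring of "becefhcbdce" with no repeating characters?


Input: "becefhcbdce"
Sliding window (track last position of each char):
  Position 0 ('b'): window [0,0] length 1 -- new best
  Position 1 ('e'): window [0,1] length 2 -- new best
  Position 2 ('c'): window [0,2] length 3 -- new best
  Position 3 ('e'): repeat (last at 1), move window start to 2
  Position 3 ('e'): window [2,3] length 2
  Position 4 ('f'): window [2,4] length 3
  Position 5 ('h'): window [2,5] length 4 -- new best
  Position 6 ('c'): repeat (last at 2), move window start to 3
  Position 6 ('c'): window [3,6] length 4
  Position 7 ('b'): window [3,7] length 5 -- new best
  Position 8 ('d'): window [3,8] length 6 -- new best
  Position 9 ('c'): repeat (last at 6), move window start to 7
  Position 9 ('c'): window [7,9] length 3
  Position 10 ('e'): window [7,10] length 4
Longest substring with no repeats: "efhcbd" with length 6

6


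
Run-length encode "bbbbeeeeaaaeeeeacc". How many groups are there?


Input: bbbbeeeeaaaeeeeacc
Scanning for consecutive runs:
  Group 1: 'b' x 4 (positions 0-3)
  Group 2: 'e' x 4 (positions 4-7)
  Group 3: 'a' x 3 (positions 8-10)
  Group 4: 'e' x 4 (positions 11-14)
  Group 5: 'a' x 1 (positions 15-15)
  Group 6: 'c' x 2 (positions 16-17)
Total groups: 6

6


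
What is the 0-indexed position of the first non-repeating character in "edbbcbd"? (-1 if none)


Input: edbbcbd
Character frequencies:
  'b': 3
  'c': 1
  'd': 2
  'e': 1
Scanning left to right for freq == 1:
  Position 0 ('e'): unique! => answer = 0

0


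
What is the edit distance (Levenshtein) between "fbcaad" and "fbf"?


Computing edit distance: "fbcaad" -> "fbf"
DP table:
           f    b    f
      0    1    2    3
  f   1    0    1    2
  b   2    1    0    1
  c   3    2    1    1
  a   4    3    2    2
  a   5    4    3    3
  d   6    5    4    4
Edit distance = dp[6][3] = 4

4


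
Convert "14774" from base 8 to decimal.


Input: "14774" in base 8
Positional expansion:
  Digit '1' (value 1) x 8^4 = 4096
  Digit '4' (value 4) x 8^3 = 2048
  Digit '7' (value 7) x 8^2 = 448
  Digit '7' (value 7) x 8^1 = 56
  Digit '4' (value 4) x 8^0 = 4
Sum = 6652

6652


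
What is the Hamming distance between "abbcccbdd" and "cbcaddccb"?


Comparing "abbcccbdd" and "cbcaddccb" position by position:
  Position 0: 'a' vs 'c' => differ
  Position 1: 'b' vs 'b' => same
  Position 2: 'b' vs 'c' => differ
  Position 3: 'c' vs 'a' => differ
  Position 4: 'c' vs 'd' => differ
  Position 5: 'c' vs 'd' => differ
  Position 6: 'b' vs 'c' => differ
  Position 7: 'd' vs 'c' => differ
  Position 8: 'd' vs 'b' => differ
Total differences (Hamming distance): 8

8


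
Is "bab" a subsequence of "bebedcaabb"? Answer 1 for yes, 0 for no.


Check if "bab" is a subsequence of "bebedcaabb"
Greedy scan:
  Position 0 ('b'): matches sub[0] = 'b'
  Position 1 ('e'): no match needed
  Position 2 ('b'): no match needed
  Position 3 ('e'): no match needed
  Position 4 ('d'): no match needed
  Position 5 ('c'): no match needed
  Position 6 ('a'): matches sub[1] = 'a'
  Position 7 ('a'): no match needed
  Position 8 ('b'): matches sub[2] = 'b'
  Position 9 ('b'): no match needed
All 3 characters matched => is a subsequence

1


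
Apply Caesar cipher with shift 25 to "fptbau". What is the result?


Caesar cipher: shift "fptbau" by 25
  'f' (pos 5) + 25 = pos 4 = 'e'
  'p' (pos 15) + 25 = pos 14 = 'o'
  't' (pos 19) + 25 = pos 18 = 's'
  'b' (pos 1) + 25 = pos 0 = 'a'
  'a' (pos 0) + 25 = pos 25 = 'z'
  'u' (pos 20) + 25 = pos 19 = 't'
Result: eosazt

eosazt


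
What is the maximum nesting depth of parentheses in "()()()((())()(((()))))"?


Input: "()()()((())()(((()))))"
Tracking depth:
  Position 0 '(': depth becomes 1
  Position 1 ')': depth becomes 0
  Position 2 '(': depth becomes 1
  Position 3 ')': depth becomes 0
  Position 4 '(': depth becomes 1
  Position 5 ')': depth becomes 0
  Position 6 '(': depth becomes 1
  Position 7 '(': depth becomes 2
  Position 8 '(': depth becomes 3
  Position 9 ')': depth becomes 2
  Position 10 ')': depth becomes 1
  Position 11 '(': depth becomes 2
  Position 12 ')': depth becomes 1
  Position 13 '(': depth becomes 2
  Position 14 '(': depth becomes 3
  Position 15 '(': depth becomes 4
  Position 16 '(': depth becomes 5
  Position 17 ')': depth becomes 4
  Position 18 ')': depth becomes 3
  Position 19 ')': depth becomes 2
  Position 20 ')': depth becomes 1
  Position 21 ')': depth becomes 0
Maximum depth reached: 5

5


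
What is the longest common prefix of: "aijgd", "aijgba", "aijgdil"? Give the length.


Words: aijgd, aijgba, aijgdil
  Position 0: all 'a' => match
  Position 1: all 'i' => match
  Position 2: all 'j' => match
  Position 3: all 'g' => match
  Position 4: ('d', 'b', 'd') => mismatch, stop
LCP = "aijg" (length 4)

4


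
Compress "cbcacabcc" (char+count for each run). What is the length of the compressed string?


Input: cbcacabcc
Runs:
  'c' x 1 => "c1"
  'b' x 1 => "b1"
  'c' x 1 => "c1"
  'a' x 1 => "a1"
  'c' x 1 => "c1"
  'a' x 1 => "a1"
  'b' x 1 => "b1"
  'c' x 2 => "c2"
Compressed: "c1b1c1a1c1a1b1c2"
Compressed length: 16

16


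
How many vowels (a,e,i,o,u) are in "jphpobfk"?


Input: jphpobfk
Checking each character:
  'j' at position 0: consonant
  'p' at position 1: consonant
  'h' at position 2: consonant
  'p' at position 3: consonant
  'o' at position 4: vowel (running total: 1)
  'b' at position 5: consonant
  'f' at position 6: consonant
  'k' at position 7: consonant
Total vowels: 1

1


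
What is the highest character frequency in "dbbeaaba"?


Input: dbbeaaba
Character counts:
  'a': 3
  'b': 3
  'd': 1
  'e': 1
Maximum frequency: 3

3


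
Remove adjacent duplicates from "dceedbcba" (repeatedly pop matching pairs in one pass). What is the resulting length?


Input: dceedbcba
Stack-based adjacent duplicate removal:
  Read 'd': push. Stack: d
  Read 'c': push. Stack: dc
  Read 'e': push. Stack: dce
  Read 'e': matches stack top 'e' => pop. Stack: dc
  Read 'd': push. Stack: dcd
  Read 'b': push. Stack: dcdb
  Read 'c': push. Stack: dcdbc
  Read 'b': push. Stack: dcdbcb
  Read 'a': push. Stack: dcdbcba
Final stack: "dcdbcba" (length 7)

7


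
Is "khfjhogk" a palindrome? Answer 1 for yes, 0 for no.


Input: khfjhogk
Reversed: kgohjfhk
  Compare pos 0 ('k') with pos 7 ('k'): match
  Compare pos 1 ('h') with pos 6 ('g'): MISMATCH
  Compare pos 2 ('f') with pos 5 ('o'): MISMATCH
  Compare pos 3 ('j') with pos 4 ('h'): MISMATCH
Result: not a palindrome

0


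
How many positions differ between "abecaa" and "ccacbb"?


Comparing "abecaa" and "ccacbb" position by position:
  Position 0: 'a' vs 'c' => DIFFER
  Position 1: 'b' vs 'c' => DIFFER
  Position 2: 'e' vs 'a' => DIFFER
  Position 3: 'c' vs 'c' => same
  Position 4: 'a' vs 'b' => DIFFER
  Position 5: 'a' vs 'b' => DIFFER
Positions that differ: 5

5


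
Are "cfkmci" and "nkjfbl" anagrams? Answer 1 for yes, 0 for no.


Strings: "cfkmci", "nkjfbl"
Sorted first:  ccfikm
Sorted second: bfjkln
Differ at position 0: 'c' vs 'b' => not anagrams

0


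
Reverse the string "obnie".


Input: obnie
Reading characters right to left:
  Position 4: 'e'
  Position 3: 'i'
  Position 2: 'n'
  Position 1: 'b'
  Position 0: 'o'
Reversed: einbo

einbo


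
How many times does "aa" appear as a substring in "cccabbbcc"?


Searching for "aa" in "cccabbbcc"
Scanning each position:
  Position 0: "cc" => no
  Position 1: "cc" => no
  Position 2: "ca" => no
  Position 3: "ab" => no
  Position 4: "bb" => no
  Position 5: "bb" => no
  Position 6: "bc" => no
  Position 7: "cc" => no
Total occurrences: 0

0


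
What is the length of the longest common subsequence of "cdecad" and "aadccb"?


LCS of "cdecad" and "aadccb"
DP table:
           a    a    d    c    c    b
      0    0    0    0    0    0    0
  c   0    0    0    0    1    1    1
  d   0    0    0    1    1    1    1
  e   0    0    0    1    1    1    1
  c   0    0    0    1    2    2    2
  a   0    1    1    1    2    2    2
  d   0    1    1    2    2    2    2
LCS length = dp[6][6] = 2

2


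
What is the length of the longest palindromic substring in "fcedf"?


Input: "fcedf"
Checking substrings for palindromes:
  No multi-char palindromic substrings found
Longest palindromic substring: "f" with length 1

1


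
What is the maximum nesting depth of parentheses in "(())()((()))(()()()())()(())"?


Input: "(())()((()))(()()()())()(())"
Tracking depth:
  Position 0 '(': depth becomes 1
  Position 1 '(': depth becomes 2
  Position 2 ')': depth becomes 1
  Position 3 ')': depth becomes 0
  Position 4 '(': depth becomes 1
  Position 5 ')': depth becomes 0
  Position 6 '(': depth becomes 1
  Position 7 '(': depth becomes 2
  Position 8 '(': depth becomes 3
  Position 9 ')': depth becomes 2
  Position 10 ')': depth becomes 1
  Position 11 ')': depth becomes 0
  Position 12 '(': depth becomes 1
  Position 13 '(': depth becomes 2
  Position 14 ')': depth becomes 1
  Position 15 '(': depth becomes 2
  Position 16 ')': depth becomes 1
  Position 17 '(': depth becomes 2
  Position 18 ')': depth becomes 1
  Position 19 '(': depth becomes 2
  Position 20 ')': depth becomes 1
  Position 21 ')': depth becomes 0
  Position 22 '(': depth becomes 1
  Position 23 ')': depth becomes 0
  Position 24 '(': depth becomes 1
  Position 25 '(': depth becomes 2
  Position 26 ')': depth becomes 1
  Position 27 ')': depth becomes 0
Maximum depth reached: 3

3


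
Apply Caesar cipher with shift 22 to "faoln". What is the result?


Caesar cipher: shift "faoln" by 22
  'f' (pos 5) + 22 = pos 1 = 'b'
  'a' (pos 0) + 22 = pos 22 = 'w'
  'o' (pos 14) + 22 = pos 10 = 'k'
  'l' (pos 11) + 22 = pos 7 = 'h'
  'n' (pos 13) + 22 = pos 9 = 'j'
Result: bwkhj

bwkhj


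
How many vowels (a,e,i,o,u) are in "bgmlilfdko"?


Input: bgmlilfdko
Checking each character:
  'b' at position 0: consonant
  'g' at position 1: consonant
  'm' at position 2: consonant
  'l' at position 3: consonant
  'i' at position 4: vowel (running total: 1)
  'l' at position 5: consonant
  'f' at position 6: consonant
  'd' at position 7: consonant
  'k' at position 8: consonant
  'o' at position 9: vowel (running total: 2)
Total vowels: 2

2


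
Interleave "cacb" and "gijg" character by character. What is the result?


Interleaving "cacb" and "gijg":
  Position 0: 'c' from first, 'g' from second => "cg"
  Position 1: 'a' from first, 'i' from second => "ai"
  Position 2: 'c' from first, 'j' from second => "cj"
  Position 3: 'b' from first, 'g' from second => "bg"
Result: cgaicjbg

cgaicjbg


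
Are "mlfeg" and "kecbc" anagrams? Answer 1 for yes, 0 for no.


Strings: "mlfeg", "kecbc"
Sorted first:  efglm
Sorted second: bccek
Differ at position 0: 'e' vs 'b' => not anagrams

0


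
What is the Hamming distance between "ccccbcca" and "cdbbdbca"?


Comparing "ccccbcca" and "cdbbdbca" position by position:
  Position 0: 'c' vs 'c' => same
  Position 1: 'c' vs 'd' => differ
  Position 2: 'c' vs 'b' => differ
  Position 3: 'c' vs 'b' => differ
  Position 4: 'b' vs 'd' => differ
  Position 5: 'c' vs 'b' => differ
  Position 6: 'c' vs 'c' => same
  Position 7: 'a' vs 'a' => same
Total differences (Hamming distance): 5

5


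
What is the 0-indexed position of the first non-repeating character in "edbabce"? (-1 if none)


Input: edbabce
Character frequencies:
  'a': 1
  'b': 2
  'c': 1
  'd': 1
  'e': 2
Scanning left to right for freq == 1:
  Position 0 ('e'): freq=2, skip
  Position 1 ('d'): unique! => answer = 1

1


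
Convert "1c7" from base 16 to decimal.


Input: "1c7" in base 16
Positional expansion:
  Digit '1' (value 1) x 16^2 = 256
  Digit 'c' (value 12) x 16^1 = 192
  Digit '7' (value 7) x 16^0 = 7
Sum = 455

455


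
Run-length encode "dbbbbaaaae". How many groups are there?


Input: dbbbbaaaae
Scanning for consecutive runs:
  Group 1: 'd' x 1 (positions 0-0)
  Group 2: 'b' x 4 (positions 1-4)
  Group 3: 'a' x 4 (positions 5-8)
  Group 4: 'e' x 1 (positions 9-9)
Total groups: 4

4


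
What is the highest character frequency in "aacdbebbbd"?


Input: aacdbebbbd
Character counts:
  'a': 2
  'b': 4
  'c': 1
  'd': 2
  'e': 1
Maximum frequency: 4

4


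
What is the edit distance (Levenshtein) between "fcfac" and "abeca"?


Computing edit distance: "fcfac" -> "abeca"
DP table:
           a    b    e    c    a
      0    1    2    3    4    5
  f   1    1    2    3    4    5
  c   2    2    2    3    3    4
  f   3    3    3    3    4    4
  a   4    3    4    4    4    4
  c   5    4    4    5    4    5
Edit distance = dp[5][5] = 5

5


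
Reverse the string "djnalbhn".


Input: djnalbhn
Reading characters right to left:
  Position 7: 'n'
  Position 6: 'h'
  Position 5: 'b'
  Position 4: 'l'
  Position 3: 'a'
  Position 2: 'n'
  Position 1: 'j'
  Position 0: 'd'
Reversed: nhblanjd

nhblanjd


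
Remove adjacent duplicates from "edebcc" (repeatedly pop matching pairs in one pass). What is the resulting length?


Input: edebcc
Stack-based adjacent duplicate removal:
  Read 'e': push. Stack: e
  Read 'd': push. Stack: ed
  Read 'e': push. Stack: ede
  Read 'b': push. Stack: edeb
  Read 'c': push. Stack: edebc
  Read 'c': matches stack top 'c' => pop. Stack: edeb
Final stack: "edeb" (length 4)

4


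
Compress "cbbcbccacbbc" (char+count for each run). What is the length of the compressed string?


Input: cbbcbccacbbc
Runs:
  'c' x 1 => "c1"
  'b' x 2 => "b2"
  'c' x 1 => "c1"
  'b' x 1 => "b1"
  'c' x 2 => "c2"
  'a' x 1 => "a1"
  'c' x 1 => "c1"
  'b' x 2 => "b2"
  'c' x 1 => "c1"
Compressed: "c1b2c1b1c2a1c1b2c1"
Compressed length: 18

18


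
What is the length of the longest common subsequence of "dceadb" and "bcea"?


LCS of "dceadb" and "bcea"
DP table:
           b    c    e    a
      0    0    0    0    0
  d   0    0    0    0    0
  c   0    0    1    1    1
  e   0    0    1    2    2
  a   0    0    1    2    3
  d   0    0    1    2    3
  b   0    1    1    2    3
LCS length = dp[6][4] = 3

3


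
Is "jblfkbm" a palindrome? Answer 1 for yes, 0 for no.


Input: jblfkbm
Reversed: mbkflbj
  Compare pos 0 ('j') with pos 6 ('m'): MISMATCH
  Compare pos 1 ('b') with pos 5 ('b'): match
  Compare pos 2 ('l') with pos 4 ('k'): MISMATCH
Result: not a palindrome

0


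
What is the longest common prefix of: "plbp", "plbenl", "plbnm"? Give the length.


Words: plbp, plbenl, plbnm
  Position 0: all 'p' => match
  Position 1: all 'l' => match
  Position 2: all 'b' => match
  Position 3: ('p', 'e', 'n') => mismatch, stop
LCP = "plb" (length 3)

3


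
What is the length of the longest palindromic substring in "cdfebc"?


Input: "cdfebc"
Checking substrings for palindromes:
  No multi-char palindromic substrings found
Longest palindromic substring: "c" with length 1

1


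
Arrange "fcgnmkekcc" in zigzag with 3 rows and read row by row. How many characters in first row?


Zigzag "fcgnmkekcc" into 3 rows:
Placing characters:
  'f' => row 0
  'c' => row 1
  'g' => row 2
  'n' => row 1
  'm' => row 0
  'k' => row 1
  'e' => row 2
  'k' => row 1
  'c' => row 0
  'c' => row 1
Rows:
  Row 0: "fmc"
  Row 1: "cnkkc"
  Row 2: "ge"
First row length: 3

3


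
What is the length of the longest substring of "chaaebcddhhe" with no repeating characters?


Input: "chaaebcddhhe"
Sliding window (track last position of each char):
  Position 0 ('c'): window [0,0] length 1 -- new best
  Position 1 ('h'): window [0,1] length 2 -- new best
  Position 2 ('a'): window [0,2] length 3 -- new best
  Position 3 ('a'): repeat (last at 2), move window start to 3
  Position 3 ('a'): window [3,3] length 1
  Position 4 ('e'): window [3,4] length 2
  Position 5 ('b'): window [3,5] length 3
  Position 6 ('c'): window [3,6] length 4 -- new best
  Position 7 ('d'): window [3,7] length 5 -- new best
  Position 8 ('d'): repeat (last at 7), move window start to 8
  Position 8 ('d'): window [8,8] length 1
  Position 9 ('h'): window [8,9] length 2
  Position 10 ('h'): repeat (last at 9), move window start to 10
  Position 10 ('h'): window [10,10] length 1
  Position 11 ('e'): window [10,11] length 2
Longest substring with no repeats: "aebcd" with length 5

5


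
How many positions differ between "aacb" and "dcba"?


Comparing "aacb" and "dcba" position by position:
  Position 0: 'a' vs 'd' => DIFFER
  Position 1: 'a' vs 'c' => DIFFER
  Position 2: 'c' vs 'b' => DIFFER
  Position 3: 'b' vs 'a' => DIFFER
Positions that differ: 4

4


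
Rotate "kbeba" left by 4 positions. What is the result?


Input: "kbeba", rotate left by 4
First 4 characters: "kbeb"
Remaining characters: "a"
Concatenate remaining + first: "a" + "kbeb" = "akbeb"

akbeb


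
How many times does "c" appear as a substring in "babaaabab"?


Searching for "c" in "babaaabab"
Scanning each position:
  Position 0: "b" => no
  Position 1: "a" => no
  Position 2: "b" => no
  Position 3: "a" => no
  Position 4: "a" => no
  Position 5: "a" => no
  Position 6: "b" => no
  Position 7: "a" => no
  Position 8: "b" => no
Total occurrences: 0

0


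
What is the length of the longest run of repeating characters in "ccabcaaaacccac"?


Input: "ccabcaaaacccac"
Scanning for longest run:
  Position 1 ('c'): continues run of 'c', length=2
  Position 2 ('a'): new char, reset run to 1
  Position 3 ('b'): new char, reset run to 1
  Position 4 ('c'): new char, reset run to 1
  Position 5 ('a'): new char, reset run to 1
  Position 6 ('a'): continues run of 'a', length=2
  Position 7 ('a'): continues run of 'a', length=3
  Position 8 ('a'): continues run of 'a', length=4
  Position 9 ('c'): new char, reset run to 1
  Position 10 ('c'): continues run of 'c', length=2
  Position 11 ('c'): continues run of 'c', length=3
  Position 12 ('a'): new char, reset run to 1
  Position 13 ('c'): new char, reset run to 1
Longest run: 'a' with length 4

4


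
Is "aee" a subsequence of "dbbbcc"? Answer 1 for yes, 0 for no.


Check if "aee" is a subsequence of "dbbbcc"
Greedy scan:
  Position 0 ('d'): no match needed
  Position 1 ('b'): no match needed
  Position 2 ('b'): no match needed
  Position 3 ('b'): no match needed
  Position 4 ('c'): no match needed
  Position 5 ('c'): no match needed
Only matched 0/3 characters => not a subsequence

0


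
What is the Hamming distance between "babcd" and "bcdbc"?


Comparing "babcd" and "bcdbc" position by position:
  Position 0: 'b' vs 'b' => same
  Position 1: 'a' vs 'c' => differ
  Position 2: 'b' vs 'd' => differ
  Position 3: 'c' vs 'b' => differ
  Position 4: 'd' vs 'c' => differ
Total differences (Hamming distance): 4

4


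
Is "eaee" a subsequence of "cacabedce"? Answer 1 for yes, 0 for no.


Check if "eaee" is a subsequence of "cacabedce"
Greedy scan:
  Position 0 ('c'): no match needed
  Position 1 ('a'): no match needed
  Position 2 ('c'): no match needed
  Position 3 ('a'): no match needed
  Position 4 ('b'): no match needed
  Position 5 ('e'): matches sub[0] = 'e'
  Position 6 ('d'): no match needed
  Position 7 ('c'): no match needed
  Position 8 ('e'): no match needed
Only matched 1/4 characters => not a subsequence

0


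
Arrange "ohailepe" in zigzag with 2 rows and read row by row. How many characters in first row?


Zigzag "ohailepe" into 2 rows:
Placing characters:
  'o' => row 0
  'h' => row 1
  'a' => row 0
  'i' => row 1
  'l' => row 0
  'e' => row 1
  'p' => row 0
  'e' => row 1
Rows:
  Row 0: "oalp"
  Row 1: "hiee"
First row length: 4

4


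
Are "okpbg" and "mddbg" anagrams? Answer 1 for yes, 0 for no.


Strings: "okpbg", "mddbg"
Sorted first:  bgkop
Sorted second: bddgm
Differ at position 1: 'g' vs 'd' => not anagrams

0


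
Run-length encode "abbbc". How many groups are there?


Input: abbbc
Scanning for consecutive runs:
  Group 1: 'a' x 1 (positions 0-0)
  Group 2: 'b' x 3 (positions 1-3)
  Group 3: 'c' x 1 (positions 4-4)
Total groups: 3

3


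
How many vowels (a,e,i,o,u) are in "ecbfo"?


Input: ecbfo
Checking each character:
  'e' at position 0: vowel (running total: 1)
  'c' at position 1: consonant
  'b' at position 2: consonant
  'f' at position 3: consonant
  'o' at position 4: vowel (running total: 2)
Total vowels: 2

2


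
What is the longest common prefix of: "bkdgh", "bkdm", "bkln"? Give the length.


Words: bkdgh, bkdm, bkln
  Position 0: all 'b' => match
  Position 1: all 'k' => match
  Position 2: ('d', 'd', 'l') => mismatch, stop
LCP = "bk" (length 2)

2


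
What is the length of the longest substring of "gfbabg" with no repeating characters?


Input: "gfbabg"
Sliding window (track last position of each char):
  Position 0 ('g'): window [0,0] length 1 -- new best
  Position 1 ('f'): window [0,1] length 2 -- new best
  Position 2 ('b'): window [0,2] length 3 -- new best
  Position 3 ('a'): window [0,3] length 4 -- new best
  Position 4 ('b'): repeat (last at 2), move window start to 3
  Position 4 ('b'): window [3,4] length 2
  Position 5 ('g'): window [3,5] length 3
Longest substring with no repeats: "gfba" with length 4

4


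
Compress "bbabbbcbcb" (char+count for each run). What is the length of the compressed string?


Input: bbabbbcbcb
Runs:
  'b' x 2 => "b2"
  'a' x 1 => "a1"
  'b' x 3 => "b3"
  'c' x 1 => "c1"
  'b' x 1 => "b1"
  'c' x 1 => "c1"
  'b' x 1 => "b1"
Compressed: "b2a1b3c1b1c1b1"
Compressed length: 14

14


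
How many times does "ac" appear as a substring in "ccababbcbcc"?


Searching for "ac" in "ccababbcbcc"
Scanning each position:
  Position 0: "cc" => no
  Position 1: "ca" => no
  Position 2: "ab" => no
  Position 3: "ba" => no
  Position 4: "ab" => no
  Position 5: "bb" => no
  Position 6: "bc" => no
  Position 7: "cb" => no
  Position 8: "bc" => no
  Position 9: "cc" => no
Total occurrences: 0

0


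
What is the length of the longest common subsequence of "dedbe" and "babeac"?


LCS of "dedbe" and "babeac"
DP table:
           b    a    b    e    a    c
      0    0    0    0    0    0    0
  d   0    0    0    0    0    0    0
  e   0    0    0    0    1    1    1
  d   0    0    0    0    1    1    1
  b   0    1    1    1    1    1    1
  e   0    1    1    1    2    2    2
LCS length = dp[5][6] = 2

2


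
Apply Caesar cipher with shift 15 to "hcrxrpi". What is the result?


Caesar cipher: shift "hcrxrpi" by 15
  'h' (pos 7) + 15 = pos 22 = 'w'
  'c' (pos 2) + 15 = pos 17 = 'r'
  'r' (pos 17) + 15 = pos 6 = 'g'
  'x' (pos 23) + 15 = pos 12 = 'm'
  'r' (pos 17) + 15 = pos 6 = 'g'
  'p' (pos 15) + 15 = pos 4 = 'e'
  'i' (pos 8) + 15 = pos 23 = 'x'
Result: wrgmgex

wrgmgex


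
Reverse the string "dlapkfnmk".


Input: dlapkfnmk
Reading characters right to left:
  Position 8: 'k'
  Position 7: 'm'
  Position 6: 'n'
  Position 5: 'f'
  Position 4: 'k'
  Position 3: 'p'
  Position 2: 'a'
  Position 1: 'l'
  Position 0: 'd'
Reversed: kmnfkpald

kmnfkpald


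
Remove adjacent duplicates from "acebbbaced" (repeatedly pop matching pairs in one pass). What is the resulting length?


Input: acebbbaced
Stack-based adjacent duplicate removal:
  Read 'a': push. Stack: a
  Read 'c': push. Stack: ac
  Read 'e': push. Stack: ace
  Read 'b': push. Stack: aceb
  Read 'b': matches stack top 'b' => pop. Stack: ace
  Read 'b': push. Stack: aceb
  Read 'a': push. Stack: aceba
  Read 'c': push. Stack: acebac
  Read 'e': push. Stack: acebace
  Read 'd': push. Stack: acebaced
Final stack: "acebaced" (length 8)

8


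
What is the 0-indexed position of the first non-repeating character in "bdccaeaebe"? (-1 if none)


Input: bdccaeaebe
Character frequencies:
  'a': 2
  'b': 2
  'c': 2
  'd': 1
  'e': 3
Scanning left to right for freq == 1:
  Position 0 ('b'): freq=2, skip
  Position 1 ('d'): unique! => answer = 1

1


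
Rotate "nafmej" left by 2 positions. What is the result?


Input: "nafmej", rotate left by 2
First 2 characters: "na"
Remaining characters: "fmej"
Concatenate remaining + first: "fmej" + "na" = "fmejna"

fmejna


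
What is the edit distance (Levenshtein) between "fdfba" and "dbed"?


Computing edit distance: "fdfba" -> "dbed"
DP table:
           d    b    e    d
      0    1    2    3    4
  f   1    1    2    3    4
  d   2    1    2    3    3
  f   3    2    2    3    4
  b   4    3    2    3    4
  a   5    4    3    3    4
Edit distance = dp[5][4] = 4

4


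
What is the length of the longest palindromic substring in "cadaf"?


Input: "cadaf"
Checking substrings for palindromes:
  [1:4] "ada" (len 3) => palindrome
Longest palindromic substring: "ada" with length 3

3


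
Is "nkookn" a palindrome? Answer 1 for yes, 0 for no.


Input: nkookn
Reversed: nkookn
  Compare pos 0 ('n') with pos 5 ('n'): match
  Compare pos 1 ('k') with pos 4 ('k'): match
  Compare pos 2 ('o') with pos 3 ('o'): match
Result: palindrome

1


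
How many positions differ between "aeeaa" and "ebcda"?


Comparing "aeeaa" and "ebcda" position by position:
  Position 0: 'a' vs 'e' => DIFFER
  Position 1: 'e' vs 'b' => DIFFER
  Position 2: 'e' vs 'c' => DIFFER
  Position 3: 'a' vs 'd' => DIFFER
  Position 4: 'a' vs 'a' => same
Positions that differ: 4

4


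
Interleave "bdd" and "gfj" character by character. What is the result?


Interleaving "bdd" and "gfj":
  Position 0: 'b' from first, 'g' from second => "bg"
  Position 1: 'd' from first, 'f' from second => "df"
  Position 2: 'd' from first, 'j' from second => "dj"
Result: bgdfdj

bgdfdj


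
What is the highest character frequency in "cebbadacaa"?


Input: cebbadacaa
Character counts:
  'a': 4
  'b': 2
  'c': 2
  'd': 1
  'e': 1
Maximum frequency: 4

4


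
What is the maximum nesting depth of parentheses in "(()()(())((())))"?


Input: "(()()(())((())))"
Tracking depth:
  Position 0 '(': depth becomes 1
  Position 1 '(': depth becomes 2
  Position 2 ')': depth becomes 1
  Position 3 '(': depth becomes 2
  Position 4 ')': depth becomes 1
  Position 5 '(': depth becomes 2
  Position 6 '(': depth becomes 3
  Position 7 ')': depth becomes 2
  Position 8 ')': depth becomes 1
  Position 9 '(': depth becomes 2
  Position 10 '(': depth becomes 3
  Position 11 '(': depth becomes 4
  Position 12 ')': depth becomes 3
  Position 13 ')': depth becomes 2
  Position 14 ')': depth becomes 1
  Position 15 ')': depth becomes 0
Maximum depth reached: 4

4


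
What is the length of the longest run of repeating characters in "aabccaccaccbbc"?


Input: "aabccaccaccbbc"
Scanning for longest run:
  Position 1 ('a'): continues run of 'a', length=2
  Position 2 ('b'): new char, reset run to 1
  Position 3 ('c'): new char, reset run to 1
  Position 4 ('c'): continues run of 'c', length=2
  Position 5 ('a'): new char, reset run to 1
  Position 6 ('c'): new char, reset run to 1
  Position 7 ('c'): continues run of 'c', length=2
  Position 8 ('a'): new char, reset run to 1
  Position 9 ('c'): new char, reset run to 1
  Position 10 ('c'): continues run of 'c', length=2
  Position 11 ('b'): new char, reset run to 1
  Position 12 ('b'): continues run of 'b', length=2
  Position 13 ('c'): new char, reset run to 1
Longest run: 'a' with length 2

2


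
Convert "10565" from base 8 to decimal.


Input: "10565" in base 8
Positional expansion:
  Digit '1' (value 1) x 8^4 = 4096
  Digit '0' (value 0) x 8^3 = 0
  Digit '5' (value 5) x 8^2 = 320
  Digit '6' (value 6) x 8^1 = 48
  Digit '5' (value 5) x 8^0 = 5
Sum = 4469

4469


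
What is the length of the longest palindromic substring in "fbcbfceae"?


Input: "fbcbfceae"
Checking substrings for palindromes:
  [0:5] "fbcbf" (len 5) => palindrome
  [1:4] "bcb" (len 3) => palindrome
  [6:9] "eae" (len 3) => palindrome
Longest palindromic substring: "fbcbf" with length 5

5


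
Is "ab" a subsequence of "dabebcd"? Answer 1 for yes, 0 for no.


Check if "ab" is a subsequence of "dabebcd"
Greedy scan:
  Position 0 ('d'): no match needed
  Position 1 ('a'): matches sub[0] = 'a'
  Position 2 ('b'): matches sub[1] = 'b'
  Position 3 ('e'): no match needed
  Position 4 ('b'): no match needed
  Position 5 ('c'): no match needed
  Position 6 ('d'): no match needed
All 2 characters matched => is a subsequence

1


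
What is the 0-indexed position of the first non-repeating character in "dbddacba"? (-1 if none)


Input: dbddacba
Character frequencies:
  'a': 2
  'b': 2
  'c': 1
  'd': 3
Scanning left to right for freq == 1:
  Position 0 ('d'): freq=3, skip
  Position 1 ('b'): freq=2, skip
  Position 2 ('d'): freq=3, skip
  Position 3 ('d'): freq=3, skip
  Position 4 ('a'): freq=2, skip
  Position 5 ('c'): unique! => answer = 5

5
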